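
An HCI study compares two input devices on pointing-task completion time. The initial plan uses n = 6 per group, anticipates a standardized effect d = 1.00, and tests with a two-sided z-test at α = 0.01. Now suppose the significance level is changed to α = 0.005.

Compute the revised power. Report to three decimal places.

Power ≈ 0.141

δ = d·√(n/2) = 1.00 × √(6/2) = 1.7321 (unchanged). New critical value: z_{0.0025} = 2.807.
Revised power = Φ(δ − 2.807) + Φ(−δ − 2.807) = Φ(-1.075) + Φ(-4.539) = 0.1412 + 0.0000 = 0.1412.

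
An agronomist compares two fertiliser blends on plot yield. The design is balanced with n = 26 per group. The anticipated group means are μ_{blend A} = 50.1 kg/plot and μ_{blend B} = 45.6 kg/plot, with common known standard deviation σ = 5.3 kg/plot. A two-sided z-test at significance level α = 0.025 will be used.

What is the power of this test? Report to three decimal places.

Standardized effect: d = |μ_{blend A} − μ_{blend B}| / σ = |50.1 − 45.6| / 5.3 = 0.8491
Noncentrality parameter: δ = d·√(n/2) = 0.8491 × √(26/2) = 3.0613
Critical value for a two-sided test at α = 0.025: z_{α/2} = 2.241.
Power = Φ(δ − 2.241) + Φ(−δ − 2.241) = Φ(0.820) + Φ(-5.303) = 0.7939 + 0.0000 = 0.7939.

Power ≈ 0.794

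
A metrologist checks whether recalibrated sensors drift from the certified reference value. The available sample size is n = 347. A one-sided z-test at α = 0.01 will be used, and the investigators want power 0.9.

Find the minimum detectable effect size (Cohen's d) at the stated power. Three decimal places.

Required noncentrality: δ = z_{0.01} + z_{0.10} = 2.326 + 1.282 = 3.608.
δ = d·√n ⇒ d = δ/√n = 3.608/√347 = 0.1937.

d ≈ 0.194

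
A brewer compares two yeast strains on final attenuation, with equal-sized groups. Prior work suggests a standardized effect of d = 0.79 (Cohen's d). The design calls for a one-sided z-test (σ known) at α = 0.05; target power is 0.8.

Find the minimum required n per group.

n = 20 per group

Set Φ(δ − 1.645) = 0.8; then δ − 1.645 = Φ⁻¹(0.8) = 0.842, giving δ = 2.486.
δ = d·√(n/2) ⇒ n = 2(δ/d)² = 2 × (2.486 / 0.79)² = 19.81.
Rounding up, n = 20 per group.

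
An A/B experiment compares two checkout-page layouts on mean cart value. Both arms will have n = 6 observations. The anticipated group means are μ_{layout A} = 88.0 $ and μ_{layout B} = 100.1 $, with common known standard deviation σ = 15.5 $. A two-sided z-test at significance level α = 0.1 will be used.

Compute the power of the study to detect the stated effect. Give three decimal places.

Standardized effect: d = |μ_{layout A} − μ_{layout B}| / σ = |88.0 − 100.1| / 15.5 = 0.7806
Noncentrality parameter: δ = d·√(n/2) = 0.7806 × √(6/2) = 1.3521
Two-sided α = 0.1 → critical value z_{0.05} = 1.645.
Power = Φ(δ − 1.645) + Φ(−δ − 1.645) = Φ(-0.293) + Φ(-2.997) = 0.3849 + 0.0014 = 0.3862.

Power ≈ 0.386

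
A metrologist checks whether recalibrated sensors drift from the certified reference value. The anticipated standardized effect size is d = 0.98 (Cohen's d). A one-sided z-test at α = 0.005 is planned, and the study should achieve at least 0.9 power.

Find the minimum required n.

Set Φ(δ − 2.576) = 0.9; then δ − 2.576 = Φ⁻¹(0.9) = 1.282, giving δ = 3.857.
δ = d·√n ⇒ n = (δ/d)² = (3.857 / 0.98)² = 15.49.
Round up to the next whole unit.

n = 16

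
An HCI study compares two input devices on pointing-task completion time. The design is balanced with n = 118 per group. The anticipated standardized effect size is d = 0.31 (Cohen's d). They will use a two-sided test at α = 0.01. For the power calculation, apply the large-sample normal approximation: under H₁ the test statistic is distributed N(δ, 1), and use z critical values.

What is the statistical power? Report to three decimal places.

Power ≈ 0.423

Noncentrality parameter: λ = d·√(n/2) = 0.31 × √(118/2) = 2.3812
Two-sided α = 0.01 → critical value z_{0.005} = 2.576.
Power = Φ(λ − 2.576) + Φ(−λ − 2.576) = Φ(-0.195) + Φ(-4.957) = 0.4228 + 0.0000 = 0.4228.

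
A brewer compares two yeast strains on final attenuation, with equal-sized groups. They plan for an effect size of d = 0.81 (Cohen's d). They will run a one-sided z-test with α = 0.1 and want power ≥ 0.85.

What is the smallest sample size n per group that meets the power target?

Set Φ(δ − 1.282) = 0.85; then δ − 1.282 = Φ⁻¹(0.85) = 1.036, giving δ = 2.318.
δ = d·√(n/2) ⇒ n = 2(δ/d)² = 2 × (2.318 / 0.81)² = 16.38.
Rounding up, n = 17 per group.

n = 17 per group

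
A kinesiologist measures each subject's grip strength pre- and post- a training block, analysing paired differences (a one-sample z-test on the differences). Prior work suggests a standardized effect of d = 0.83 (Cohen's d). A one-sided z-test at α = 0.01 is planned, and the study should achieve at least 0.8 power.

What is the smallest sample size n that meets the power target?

n = 15

For power 0.8 need Φ(δ − z_{0.01}) = 0.8, so δ = z_{0.01} + z_{0.20} = 2.326 + 0.842 = 3.168.
δ = d·√n ⇒ n = (δ/d)² = (3.168 / 0.83)² = 14.57.
Rounding up, n = 15.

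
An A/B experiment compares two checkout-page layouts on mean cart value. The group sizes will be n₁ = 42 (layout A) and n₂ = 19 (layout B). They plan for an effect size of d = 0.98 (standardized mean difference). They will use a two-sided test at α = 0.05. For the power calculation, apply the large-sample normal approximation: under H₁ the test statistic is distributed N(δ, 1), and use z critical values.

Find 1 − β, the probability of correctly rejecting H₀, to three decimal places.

Power ≈ 0.943

Noncentrality parameter: δ = d / √(1/n₁ + 1/n₂) = 0.98 / √(1/42 + 1/19) = 3.5446
Two-sided α = 0.05 → critical value z_{0.025} = 1.960.
Power = Φ(δ − 1.960) + Φ(−δ − 1.960) = Φ(1.585) + Φ(-5.505) = 0.9435 + 0.0000 = 0.9435.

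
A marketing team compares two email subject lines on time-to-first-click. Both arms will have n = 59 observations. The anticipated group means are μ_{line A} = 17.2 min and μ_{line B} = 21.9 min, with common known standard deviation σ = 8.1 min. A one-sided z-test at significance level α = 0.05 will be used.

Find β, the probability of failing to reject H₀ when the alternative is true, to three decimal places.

β ≈ 0.066

Standardized effect: d = |μ_{line A} − μ_{line B}| / σ = |17.2 − 21.9| / 8.1 = 0.5802
Noncentrality parameter: δ = d·√(n/2) = 0.5802 × √(59/2) = 3.1515
One-sided α = 0.05 → critical value z_{0.05} = 1.645.
Power = P(Z > 1.645 − δ) = Φ(1.507) = 0.9341.
Type II error: β = 1 − power = 1 − 0.9341 = 0.0659.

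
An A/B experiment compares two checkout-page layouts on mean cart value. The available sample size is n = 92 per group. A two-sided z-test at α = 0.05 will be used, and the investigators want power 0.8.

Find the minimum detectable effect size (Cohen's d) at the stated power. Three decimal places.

Need Φ(δ − 1.960) = 0.8, so δ = 1.960 + 0.842 = 2.802.
(Lower-tail contribution to power is negligible for δ > 0.)
δ = d·√(n/2) ⇒ d = δ/√(n/2) = 2.802/√(92/2) = 0.4131.

d ≈ 0.413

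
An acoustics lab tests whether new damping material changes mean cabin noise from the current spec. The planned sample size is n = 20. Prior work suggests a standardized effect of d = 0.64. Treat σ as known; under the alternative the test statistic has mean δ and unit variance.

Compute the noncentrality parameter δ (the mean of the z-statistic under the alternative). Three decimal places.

δ ≈ 2.862

δ = d·√n = 0.64 × √20 = 2.8622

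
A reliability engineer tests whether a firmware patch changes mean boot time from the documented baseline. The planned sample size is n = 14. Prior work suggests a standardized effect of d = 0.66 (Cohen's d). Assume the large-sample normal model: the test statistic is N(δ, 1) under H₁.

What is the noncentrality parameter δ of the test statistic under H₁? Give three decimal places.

δ = d·√n = 0.66 × √14 = 2.4695

δ ≈ 2.469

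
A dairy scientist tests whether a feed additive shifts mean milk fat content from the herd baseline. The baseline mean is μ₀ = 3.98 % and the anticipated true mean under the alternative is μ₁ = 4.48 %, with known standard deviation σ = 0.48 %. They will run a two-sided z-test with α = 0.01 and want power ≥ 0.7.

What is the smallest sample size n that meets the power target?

n = 9

Standardized effect: d = |μ₁ − μ₀| / σ = |4.48 − 3.98| / 0.48 = 1.0417
For power 0.7 need Φ(δ − z_{0.005}) = 0.7, so δ = z_{0.005} + z_{0.30} = 2.576 + 0.524 = 3.100.
(For δ > 0 the lower-tail rejection region contributes negligibly to power, so the one-term inversion is standard.)
δ = d·√n ⇒ n = (δ/d)² = (3.100 / 1.0417)² = 8.86.
Round up to the next whole unit.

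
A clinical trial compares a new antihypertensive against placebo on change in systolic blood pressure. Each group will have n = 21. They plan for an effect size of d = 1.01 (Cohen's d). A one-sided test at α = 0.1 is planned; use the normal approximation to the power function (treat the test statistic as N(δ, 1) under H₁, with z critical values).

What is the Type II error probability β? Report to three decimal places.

Noncentrality parameter: δ = d·√(n/2) = 1.01 × √(21/2) = 3.2728
One-sided α = 0.1 → critical value z_{0.1} = 1.282.
Power = Φ(δ − 1.282) = Φ(1.991) = 0.9768.
Type II error: β = 1 − power = 1 − 0.9768 = 0.0232.

β ≈ 0.023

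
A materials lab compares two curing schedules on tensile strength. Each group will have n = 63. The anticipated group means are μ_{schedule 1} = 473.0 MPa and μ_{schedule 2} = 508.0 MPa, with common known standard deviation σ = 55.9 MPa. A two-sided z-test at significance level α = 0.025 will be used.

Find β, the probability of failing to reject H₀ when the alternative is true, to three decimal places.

Standardized effect: d = |μ_{schedule 1} − μ_{schedule 2}| / σ = |473.0 − 508.0| / 55.9 = 0.6261
Noncentrality parameter: δ = d·√(n/2) = 0.6261 × √(63/2) = 3.5141
Two-sided α = 0.025 → critical value z_{0.0125} = 2.241.
Power = Φ(δ − 2.241) + Φ(−δ − 2.241) = Φ(1.273) + Φ(-5.755) = 0.8984 + 0.0000 = 0.8984.
Type II error: β = 1 − power = 1 − 0.8984 = 0.1016.

β ≈ 0.102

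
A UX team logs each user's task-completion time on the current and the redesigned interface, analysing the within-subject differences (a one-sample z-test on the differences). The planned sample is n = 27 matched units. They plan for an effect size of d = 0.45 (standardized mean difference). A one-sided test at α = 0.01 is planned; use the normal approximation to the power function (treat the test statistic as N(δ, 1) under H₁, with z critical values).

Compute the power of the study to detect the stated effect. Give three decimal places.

Power ≈ 0.505

Noncentrality parameter: δ = d·√n = 0.45 × √27 = 2.3383
Critical value for a one-sided test at α = 0.01: z_α = 2.326.
Power = Φ(δ − 2.326) = Φ(0.012) = 0.5048.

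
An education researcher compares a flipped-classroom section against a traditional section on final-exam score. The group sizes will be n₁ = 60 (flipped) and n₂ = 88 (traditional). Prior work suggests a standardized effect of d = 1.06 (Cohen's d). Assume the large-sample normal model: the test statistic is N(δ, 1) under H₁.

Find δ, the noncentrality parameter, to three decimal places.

The noncentrality parameter scales effect size by the design's sample-size factor: δ = d / √(1/n₁ + 1/n₂) = 1.06 / √(1/60 + 1/88) = 6.3313

δ ≈ 6.331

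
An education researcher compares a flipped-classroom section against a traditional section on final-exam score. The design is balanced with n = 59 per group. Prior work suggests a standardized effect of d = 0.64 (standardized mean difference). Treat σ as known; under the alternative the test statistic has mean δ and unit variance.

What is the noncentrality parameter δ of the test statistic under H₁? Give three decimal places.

δ ≈ 3.476

δ = d·√(n/2) = 0.64 × √(59/2) = 3.4761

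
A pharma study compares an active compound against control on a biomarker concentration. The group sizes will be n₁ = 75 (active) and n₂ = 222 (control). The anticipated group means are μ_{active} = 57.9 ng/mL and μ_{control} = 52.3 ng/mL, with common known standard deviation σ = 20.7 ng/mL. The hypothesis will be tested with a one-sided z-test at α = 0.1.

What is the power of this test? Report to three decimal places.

Power ≈ 0.772

Standardized effect: d = |μ_{active} − μ_{control}| / σ = |57.9 − 52.3| / 20.7 = 0.2705
Noncentrality parameter: δ = d / √(1/n₁ + 1/n₂) = 0.2705 / √(1/75 + 1/222) = 2.0256
One-sided α = 0.1 → critical value z_{0.1} = 1.282.
Power = P(Z > 1.282 − δ) = Φ(0.744) = 0.7716.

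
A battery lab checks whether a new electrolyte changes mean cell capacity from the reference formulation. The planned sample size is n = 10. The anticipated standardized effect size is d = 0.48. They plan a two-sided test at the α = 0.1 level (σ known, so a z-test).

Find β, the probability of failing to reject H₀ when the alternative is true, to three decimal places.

β ≈ 0.550

Noncentrality parameter: δ = d·√n = 0.48 × √10 = 1.5179
Critical value for a two-sided test at α = 0.1: z_{α/2} = 1.645.
Power = Φ(δ − 1.645) + Φ(−δ − 1.645) = Φ(-0.127) + Φ(-3.163) = 0.4495 + 0.0008 = 0.4503.
Type II error: β = 1 − power = 1 − 0.4503 = 0.5497.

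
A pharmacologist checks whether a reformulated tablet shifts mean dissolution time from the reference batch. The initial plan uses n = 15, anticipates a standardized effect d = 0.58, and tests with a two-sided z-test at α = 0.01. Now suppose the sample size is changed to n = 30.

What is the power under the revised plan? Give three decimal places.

Power ≈ 0.726

With n = 30: δ = d·√n = 0.58 × √30 = 3.1768. Critical value z_{0.005} = 2.576.
Revised power = Φ(δ − 2.576) + Φ(−δ − 2.576) = Φ(0.601) + Φ(-5.753) = 0.7261 + 0.0000 = 0.7261.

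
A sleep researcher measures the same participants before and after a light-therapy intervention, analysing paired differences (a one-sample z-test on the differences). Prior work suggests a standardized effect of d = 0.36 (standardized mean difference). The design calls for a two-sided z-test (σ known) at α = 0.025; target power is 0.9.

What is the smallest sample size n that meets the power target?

n = 96

Set Φ(δ − 2.241) = 0.9; then δ − 2.241 = Φ⁻¹(0.9) = 1.282, giving δ = 3.523.
(For δ > 0 the lower-tail rejection region contributes negligibly to power, so the one-term inversion is standard.)
δ = d·√n ⇒ n = (δ/d)² = (3.523 / 0.36)² = 95.77.
Round up to the next whole unit.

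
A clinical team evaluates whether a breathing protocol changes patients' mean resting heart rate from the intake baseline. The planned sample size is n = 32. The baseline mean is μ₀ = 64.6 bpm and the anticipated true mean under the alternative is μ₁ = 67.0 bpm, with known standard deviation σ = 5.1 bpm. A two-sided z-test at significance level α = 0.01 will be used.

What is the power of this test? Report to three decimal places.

Standardized effect: d = |μ₁ − μ₀| / σ = |67.0 − 64.6| / 5.1 = 0.4706
Noncentrality parameter: δ = d·√n = 0.4706 × √32 = 2.6620
Two-sided α = 0.01 → critical value z_{0.005} = 2.576.
Power = Φ(δ − 2.576) + Φ(−δ − 2.576) = Φ(0.086) + Φ(-5.238) = 0.5344 + 0.0000 = 0.5344.

Power ≈ 0.534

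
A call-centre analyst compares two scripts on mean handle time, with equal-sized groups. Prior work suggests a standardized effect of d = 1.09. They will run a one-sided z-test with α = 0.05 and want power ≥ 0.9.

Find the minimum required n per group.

n = 15 per group

For power 0.9 need Φ(δ − z_{0.05}) = 0.9, so δ = z_{0.05} + z_{0.10} = 1.645 + 1.282 = 2.926.
δ = d·√(n/2) ⇒ n = 2(δ/d)² = 2 × (2.926 / 1.09)² = 14.42.
Rounding up, n = 15 per group.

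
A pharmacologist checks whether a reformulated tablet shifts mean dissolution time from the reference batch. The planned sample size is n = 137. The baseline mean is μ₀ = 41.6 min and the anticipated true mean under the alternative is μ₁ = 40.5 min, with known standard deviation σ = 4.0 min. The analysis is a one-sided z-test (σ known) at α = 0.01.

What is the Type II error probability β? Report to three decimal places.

Standardized effect: d = |μ₁ − μ₀| / σ = |40.5 − 41.6| / 4.0 = 0.2750
Noncentrality parameter: δ = d·√n = 0.2750 × √137 = 3.2188
Critical value for a one-sided test at α = 0.01: z_α = 2.326.
Power = Φ(δ − 2.326) = Φ(0.892) = 0.8139.
Type II error: β = 1 − power = 1 − 0.8139 = 0.1861.

β ≈ 0.186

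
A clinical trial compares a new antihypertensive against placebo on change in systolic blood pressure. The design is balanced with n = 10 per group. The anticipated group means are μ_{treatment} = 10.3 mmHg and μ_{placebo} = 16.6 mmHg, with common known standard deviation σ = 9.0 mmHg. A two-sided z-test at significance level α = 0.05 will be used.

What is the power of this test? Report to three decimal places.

Standardized effect: d = |μ_{treatment} − μ_{placebo}| / σ = |10.3 − 16.6| / 9.0 = 0.7000
Noncentrality parameter: δ = d·√(n/2) = 0.7000 × √(10/2) = 1.5652
Two-sided α = 0.05 → critical value z_{0.025} = 1.960.
Power = Φ(δ − 1.960) + Φ(−δ − 1.960) = Φ(-0.395) + Φ(-3.525) = 0.3465 + 0.0002 = 0.3467.

Power ≈ 0.347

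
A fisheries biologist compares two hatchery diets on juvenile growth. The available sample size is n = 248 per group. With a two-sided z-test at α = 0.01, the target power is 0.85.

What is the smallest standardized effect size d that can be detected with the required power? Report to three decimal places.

d ≈ 0.324

Required noncentrality: δ = z_{0.005} + z_{0.15} = 2.576 + 1.036 = 3.612.
(The second rejection-region term Φ(−δ − z_{α/2}) is negligible and dropped.)
δ = d·√(n/2) ⇒ d = δ/√(n/2) = 3.612/√(248/2) = 0.3244.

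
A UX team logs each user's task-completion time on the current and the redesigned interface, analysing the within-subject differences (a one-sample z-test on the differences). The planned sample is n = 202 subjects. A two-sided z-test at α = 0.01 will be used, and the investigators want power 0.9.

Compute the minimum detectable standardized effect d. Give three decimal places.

d ≈ 0.271

Need Φ(δ − 2.576) = 0.9, so δ = 2.576 + 1.282 = 3.857.
(The second rejection-region term Φ(−δ − z_{α/2}) is negligible and dropped.)
δ = d·√n ⇒ d = δ/√n = 3.857/√202 = 0.2714.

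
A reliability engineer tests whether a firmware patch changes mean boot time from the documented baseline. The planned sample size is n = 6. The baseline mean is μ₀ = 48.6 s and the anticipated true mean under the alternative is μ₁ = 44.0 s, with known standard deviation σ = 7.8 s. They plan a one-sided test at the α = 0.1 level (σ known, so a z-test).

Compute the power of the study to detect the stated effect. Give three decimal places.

Standardized effect: d = |μ₁ − μ₀| / σ = |44.0 − 48.6| / 7.8 = 0.5897
Noncentrality parameter: λ = d·√n = 0.5897 × √6 = 1.4446
One-sided α = 0.1 → critical value z_{0.1} = 1.282.
Power = Φ(λ − 1.282) = Φ(0.163) = 0.5647.

Power ≈ 0.565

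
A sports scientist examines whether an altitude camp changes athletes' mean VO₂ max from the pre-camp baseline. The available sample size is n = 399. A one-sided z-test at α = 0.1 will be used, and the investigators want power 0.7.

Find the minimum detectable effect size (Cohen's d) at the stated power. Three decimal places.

d ≈ 0.090

Need Φ(δ − 1.282) = 0.7, so δ = 1.282 + 0.524 = 1.806.
δ = d·√n ⇒ d = δ/√n = 1.806/√399 = 0.0904.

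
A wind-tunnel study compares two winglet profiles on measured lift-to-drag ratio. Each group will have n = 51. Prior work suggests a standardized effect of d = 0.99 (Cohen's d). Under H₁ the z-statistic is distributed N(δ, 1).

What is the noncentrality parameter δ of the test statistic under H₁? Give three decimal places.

δ ≈ 4.999

δ = d·√(n/2) = 0.99 × √(51/2) = 4.9993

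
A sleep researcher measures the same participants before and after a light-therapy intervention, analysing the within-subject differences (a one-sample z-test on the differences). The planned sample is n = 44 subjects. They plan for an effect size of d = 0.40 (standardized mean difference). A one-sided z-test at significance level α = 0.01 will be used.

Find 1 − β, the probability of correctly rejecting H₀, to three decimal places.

Power ≈ 0.628

Noncentrality parameter: δ = d·√n = 0.40 × √44 = 2.6533
Critical value for a one-sided test at α = 0.01: z_α = 2.326.
Power = Φ(δ − 2.326) = Φ(0.327) = 0.6281.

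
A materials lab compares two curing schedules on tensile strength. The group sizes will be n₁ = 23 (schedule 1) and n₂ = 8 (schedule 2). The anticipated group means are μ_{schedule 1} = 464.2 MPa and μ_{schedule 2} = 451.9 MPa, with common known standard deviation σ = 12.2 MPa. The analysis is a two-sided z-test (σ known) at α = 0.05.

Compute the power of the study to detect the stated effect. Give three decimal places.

Standardized effect: d = |μ_{schedule 1} − μ_{schedule 2}| / σ = |464.2 − 451.9| / 12.2 = 1.0082
Noncentrality parameter: δ = d / √(1/n₁ + 1/n₂) = 1.0082 / √(1/23 + 1/8) = 2.4563
Two-sided α = 0.05 → critical value z_{0.025} = 1.960.
Power = Φ(δ − 1.960) + Φ(−δ − 1.960) = Φ(0.496) + Φ(-4.416) = 0.6902 + 0.0000 = 0.6902.

Power ≈ 0.690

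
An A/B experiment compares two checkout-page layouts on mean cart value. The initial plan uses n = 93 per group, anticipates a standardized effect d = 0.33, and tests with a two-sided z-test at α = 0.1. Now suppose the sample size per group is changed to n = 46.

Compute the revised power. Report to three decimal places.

Power ≈ 0.476

With n = 46 per group: δ = d·√(n/2) = 0.33 × √(46/2) = 1.5826. Critical value z_{0.05} = 1.645.
Revised power = Φ(δ − 1.645) + Φ(−δ − 1.645) = Φ(-0.062) + Φ(-3.227) = 0.4752 + 0.0006 = 0.4758.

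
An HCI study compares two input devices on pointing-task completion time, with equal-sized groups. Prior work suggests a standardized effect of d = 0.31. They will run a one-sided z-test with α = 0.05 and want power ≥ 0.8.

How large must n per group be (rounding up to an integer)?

Set Φ(δ − 1.645) = 0.8; then δ − 1.645 = Φ⁻¹(0.8) = 0.842, giving δ = 2.486.
δ = d·√(n/2) ⇒ n = 2(δ/d)² = 2 × (2.486 / 0.31)² = 128.67.
Round up to the next whole unit.

n = 129 per group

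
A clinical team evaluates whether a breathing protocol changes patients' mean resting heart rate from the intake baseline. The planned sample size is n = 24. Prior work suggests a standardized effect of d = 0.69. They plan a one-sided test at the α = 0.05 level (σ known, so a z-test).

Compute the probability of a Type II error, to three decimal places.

Noncentrality parameter: δ = d·√n = 0.69 × √24 = 3.3803
One-sided α = 0.05 → critical value z_{0.05} = 1.645.
Power = P(Z > 1.645 − δ) = Φ(1.735) = 0.9587.
Type II error: β = 1 − power = 1 − 0.9587 = 0.0413.

β ≈ 0.041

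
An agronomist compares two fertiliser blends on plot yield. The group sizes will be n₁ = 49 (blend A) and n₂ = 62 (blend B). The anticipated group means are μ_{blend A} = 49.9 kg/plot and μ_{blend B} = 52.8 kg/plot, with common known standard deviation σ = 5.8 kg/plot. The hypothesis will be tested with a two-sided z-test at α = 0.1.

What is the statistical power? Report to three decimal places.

Standardized effect: d = |μ_{blend A} − μ_{blend B}| / σ = |49.9 − 52.8| / 5.8 = 0.5000
Noncentrality parameter: δ = d / √(1/n₁ + 1/n₂) = 0.5000 / √(1/49 + 1/62) = 2.6158
Critical value for a two-sided test at α = 0.1: z_{α/2} = 1.645.
Power = Φ(δ − 1.645) + Φ(−δ − 1.645) = Φ(0.971) + Φ(-4.261) = 0.8342 + 0.0000 = 0.8342.

Power ≈ 0.834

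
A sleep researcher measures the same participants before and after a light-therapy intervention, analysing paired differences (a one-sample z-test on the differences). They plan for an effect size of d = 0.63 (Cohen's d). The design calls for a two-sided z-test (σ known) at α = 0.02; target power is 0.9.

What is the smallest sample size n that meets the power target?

For power 0.9 need Φ(δ − z_{0.01}) = 0.9, so δ = z_{0.01} + z_{0.10} = 2.326 + 1.282 = 3.608.
(For δ > 0 the lower-tail rejection region contributes negligibly to power, so the one-term inversion is standard.)
δ = d·√n ⇒ n = (δ/d)² = (3.608 / 0.63)² = 32.80.
Rounding up, n = 33.

n = 33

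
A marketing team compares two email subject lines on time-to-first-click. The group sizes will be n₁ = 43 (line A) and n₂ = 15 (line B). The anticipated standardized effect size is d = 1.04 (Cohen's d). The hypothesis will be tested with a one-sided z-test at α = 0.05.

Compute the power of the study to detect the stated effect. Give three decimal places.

Noncentrality parameter: δ = d / √(1/n₁ + 1/n₂) = 1.04 / √(1/43 + 1/15) = 3.4682
Critical value for a one-sided test at α = 0.05: z_α = 1.645.
Power = Φ(δ − 1.645) = Φ(1.823) = 0.9659.

Power ≈ 0.966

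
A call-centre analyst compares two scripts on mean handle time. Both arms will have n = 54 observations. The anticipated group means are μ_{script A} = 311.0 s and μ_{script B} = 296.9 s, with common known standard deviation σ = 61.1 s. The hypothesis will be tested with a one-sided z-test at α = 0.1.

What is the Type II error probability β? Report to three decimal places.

Standardized effect: d = |μ_{script A} − μ_{script B}| / σ = |311.0 − 296.9| / 61.1 = 0.2308
Noncentrality parameter: δ = d·√(n/2) = 0.2308 × √(54/2) = 1.1991
Critical value for a one-sided test at α = 0.1: z_α = 1.282.
Power = Φ(δ − 1.282) = Φ(-0.082) = 0.4671.
Type II error: β = 1 − power = 1 − 0.4671 = 0.5329.

β ≈ 0.533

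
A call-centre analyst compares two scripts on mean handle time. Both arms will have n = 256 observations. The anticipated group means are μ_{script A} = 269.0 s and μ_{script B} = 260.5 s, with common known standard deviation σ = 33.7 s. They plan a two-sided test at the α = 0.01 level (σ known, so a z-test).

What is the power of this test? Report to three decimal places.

Power ≈ 0.609

Standardized effect: d = |μ_{script A} − μ_{script B}| / σ = |269.0 − 260.5| / 33.7 = 0.2522
Noncentrality parameter: δ = d·√(n/2) = 0.2522 × √(256/2) = 2.8536
Two-sided α = 0.01 → critical value z_{0.005} = 2.576.
Power = Φ(δ − 2.576) + Φ(−δ − 2.576) = Φ(0.278) + Φ(-5.429) = 0.6094 + 0.0000 = 0.6094.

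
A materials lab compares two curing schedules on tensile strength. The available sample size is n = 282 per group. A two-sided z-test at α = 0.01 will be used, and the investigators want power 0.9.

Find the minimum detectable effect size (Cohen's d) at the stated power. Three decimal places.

Need Φ(δ − 2.576) = 0.9, so δ = 2.576 + 1.282 = 3.857.
(The second rejection-region term Φ(−δ − z_{α/2}) is negligible and dropped.)
δ = d·√(n/2) ⇒ d = δ/√(n/2) = 3.857/√(282/2) = 0.3249.

d ≈ 0.325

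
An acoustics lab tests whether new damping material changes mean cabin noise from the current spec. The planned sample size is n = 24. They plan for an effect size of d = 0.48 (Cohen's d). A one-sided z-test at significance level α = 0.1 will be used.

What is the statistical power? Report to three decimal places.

Power ≈ 0.858

Noncentrality parameter: δ = d·√n = 0.48 × √24 = 2.3515
Critical value for a one-sided test at α = 0.1: z_α = 1.282.
Power = Φ(δ − 1.282) = Φ(1.070) = 0.8577.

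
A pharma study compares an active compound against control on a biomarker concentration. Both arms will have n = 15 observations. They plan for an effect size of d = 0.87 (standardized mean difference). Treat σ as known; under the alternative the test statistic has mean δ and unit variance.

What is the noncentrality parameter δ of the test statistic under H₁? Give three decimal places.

δ ≈ 2.383

The noncentrality parameter scales effect size by the design's sample-size factor: δ = d·√(n/2) = 0.87 × √(15/2) = 2.3826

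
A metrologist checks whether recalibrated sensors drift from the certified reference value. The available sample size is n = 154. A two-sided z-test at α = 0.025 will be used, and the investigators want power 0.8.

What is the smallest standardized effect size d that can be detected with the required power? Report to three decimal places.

Need Φ(δ − 2.241) = 0.8, so δ = 2.241 + 0.842 = 3.083.
(Lower-tail contribution to power is negligible for δ > 0.)
δ = d·√n ⇒ d = δ/√n = 3.083/√154 = 0.2484.

d ≈ 0.248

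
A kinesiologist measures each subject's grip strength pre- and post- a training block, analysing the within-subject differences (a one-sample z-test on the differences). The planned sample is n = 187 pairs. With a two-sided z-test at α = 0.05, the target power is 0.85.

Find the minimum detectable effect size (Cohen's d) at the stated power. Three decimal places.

Required noncentrality: δ = z_{0.025} + z_{0.15} = 1.960 + 1.036 = 2.996.
(The second rejection-region term Φ(−δ − z_{α/2}) is negligible and dropped.)
δ = d·√n ⇒ d = δ/√n = 2.996/√187 = 0.2191.

d ≈ 0.219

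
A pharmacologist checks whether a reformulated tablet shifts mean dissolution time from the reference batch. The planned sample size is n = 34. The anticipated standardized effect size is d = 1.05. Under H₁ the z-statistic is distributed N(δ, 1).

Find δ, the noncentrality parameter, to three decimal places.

The noncentrality parameter scales effect size by the design's sample-size factor: δ = d·√n = 1.05 × √34 = 6.1225

δ ≈ 6.122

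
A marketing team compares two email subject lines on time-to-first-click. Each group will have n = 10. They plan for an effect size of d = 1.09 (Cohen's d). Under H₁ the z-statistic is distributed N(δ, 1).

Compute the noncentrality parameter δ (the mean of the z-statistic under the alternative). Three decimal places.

δ ≈ 2.437

The noncentrality parameter scales effect size by the design's sample-size factor: δ = d·√(n/2) = 1.09 × √(10/2) = 2.4373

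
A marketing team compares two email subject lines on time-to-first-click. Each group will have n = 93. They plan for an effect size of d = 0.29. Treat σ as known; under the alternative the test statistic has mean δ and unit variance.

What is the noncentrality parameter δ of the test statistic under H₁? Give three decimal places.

δ ≈ 1.978

The noncentrality parameter scales effect size by the design's sample-size factor: δ = d·√(n/2) = 0.29 × √(93/2) = 1.9775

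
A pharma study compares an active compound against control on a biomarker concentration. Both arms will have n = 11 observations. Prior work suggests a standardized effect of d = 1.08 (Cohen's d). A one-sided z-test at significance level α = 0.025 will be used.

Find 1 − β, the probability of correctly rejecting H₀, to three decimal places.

Noncentrality parameter: δ = d·√(n/2) = 1.08 × √(11/2) = 2.5328
Critical value for a one-sided test at α = 0.025: z_α = 1.960.
Power = Φ(δ − 1.960) = Φ(0.573) = 0.7166.

Power ≈ 0.717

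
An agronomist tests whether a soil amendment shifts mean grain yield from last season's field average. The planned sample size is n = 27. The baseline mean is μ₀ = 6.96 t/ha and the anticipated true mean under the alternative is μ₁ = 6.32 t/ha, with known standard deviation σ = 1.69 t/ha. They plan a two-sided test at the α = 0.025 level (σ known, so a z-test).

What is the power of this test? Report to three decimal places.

Power ≈ 0.392

Standardized effect: d = |μ₁ − μ₀| / σ = |6.32 − 6.96| / 1.69 = 0.3787
Noncentrality parameter: δ = d·√n = 0.3787 × √27 = 1.9678
Two-sided α = 0.025 → critical value z_{0.0125} = 2.241.
Power = Φ(δ − 2.241) + Φ(−δ − 2.241) = Φ(-0.274) + Φ(-4.209) = 0.3922 + 0.0000 = 0.3922.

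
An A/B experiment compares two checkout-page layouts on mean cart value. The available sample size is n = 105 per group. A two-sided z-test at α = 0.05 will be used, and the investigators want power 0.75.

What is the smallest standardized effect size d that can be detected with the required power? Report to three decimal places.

d ≈ 0.364

Required noncentrality: δ = z_{0.025} + z_{0.25} = 1.960 + 0.674 = 2.634.
(Lower-tail contribution to power is negligible for δ > 0.)
δ = d·√(n/2) ⇒ d = δ/√(n/2) = 2.634/√(105/2) = 0.3636.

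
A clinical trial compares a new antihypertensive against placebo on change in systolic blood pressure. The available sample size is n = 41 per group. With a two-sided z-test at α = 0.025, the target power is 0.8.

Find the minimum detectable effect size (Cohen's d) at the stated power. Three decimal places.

Need Φ(δ − 2.241) = 0.8, so δ = 2.241 + 0.842 = 3.083.
(Lower-tail contribution to power is negligible for δ > 0.)
δ = d·√(n/2) ⇒ d = δ/√(n/2) = 3.083/√(41/2) = 0.6809.

d ≈ 0.681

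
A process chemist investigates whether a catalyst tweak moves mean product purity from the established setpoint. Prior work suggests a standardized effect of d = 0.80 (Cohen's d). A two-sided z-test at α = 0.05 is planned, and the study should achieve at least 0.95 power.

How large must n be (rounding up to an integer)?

Set Φ(δ − 1.960) = 0.95; then δ − 1.960 = Φ⁻¹(0.95) = 1.645, giving δ = 3.605.
(The Φ(−δ − z_{α/2}) term is vanishingly small for δ > 0 and is dropped in the standard sample-size formula.)
δ = d·√n ⇒ n = (δ/d)² = (3.605 / 0.80)² = 20.30.
Rounding up, n = 21.

n = 21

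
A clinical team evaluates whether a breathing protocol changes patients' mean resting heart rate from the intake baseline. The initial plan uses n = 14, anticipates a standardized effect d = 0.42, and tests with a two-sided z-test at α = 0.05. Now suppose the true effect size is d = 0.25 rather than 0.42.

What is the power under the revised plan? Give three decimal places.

Power ≈ 0.155

With d = 0.25: δ = d·√n = 0.25 × √14 = 0.9354. Critical value z_{0.025} = 1.960.
Revised power = Φ(δ − 1.960) + Φ(−δ − 1.960) = Φ(-1.025) + Φ(-2.895) = 0.1528 + 0.0019 = 0.1547.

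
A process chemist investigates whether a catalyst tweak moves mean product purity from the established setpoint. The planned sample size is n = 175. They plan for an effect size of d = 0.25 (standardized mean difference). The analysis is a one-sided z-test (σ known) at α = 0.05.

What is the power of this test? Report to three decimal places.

Power ≈ 0.952

Noncentrality parameter: δ = d·√n = 0.25 × √175 = 3.3072
One-sided α = 0.05 → critical value z_{0.05} = 1.645.
Power = Φ(δ − 1.645) = Φ(1.662) = 0.9518.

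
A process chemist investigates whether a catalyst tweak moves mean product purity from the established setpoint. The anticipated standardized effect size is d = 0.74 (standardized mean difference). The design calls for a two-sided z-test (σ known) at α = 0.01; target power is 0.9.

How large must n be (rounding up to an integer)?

For power 0.9 need Φ(δ − z_{0.005}) = 0.9, so δ = z_{0.005} + z_{0.10} = 2.576 + 1.282 = 3.857.
(For δ > 0 the lower-tail rejection region contributes negligibly to power, so the one-term inversion is standard.)
δ = d·√n ⇒ n = (δ/d)² = (3.857 / 0.74)² = 27.17.
Round up to the next whole unit.

n = 28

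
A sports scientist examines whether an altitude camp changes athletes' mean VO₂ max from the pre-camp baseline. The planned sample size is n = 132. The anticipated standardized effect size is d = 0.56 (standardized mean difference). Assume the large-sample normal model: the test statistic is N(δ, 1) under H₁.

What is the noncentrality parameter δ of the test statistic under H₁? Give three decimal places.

δ ≈ 6.434

δ = d·√n = 0.56 × √132 = 6.4339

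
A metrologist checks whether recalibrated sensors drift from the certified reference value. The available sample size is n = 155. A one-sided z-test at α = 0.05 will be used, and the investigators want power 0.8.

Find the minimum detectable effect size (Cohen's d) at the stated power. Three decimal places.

d ≈ 0.200

Need Φ(δ − 1.645) = 0.8, so δ = 1.645 + 0.842 = 2.486.
δ = d·√n ⇒ d = δ/√n = 2.486/√155 = 0.1997.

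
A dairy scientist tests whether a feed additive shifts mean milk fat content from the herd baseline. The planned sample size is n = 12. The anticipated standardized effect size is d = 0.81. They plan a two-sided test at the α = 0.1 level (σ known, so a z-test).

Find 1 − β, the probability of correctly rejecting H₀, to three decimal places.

Noncentrality parameter: δ = d·√n = 0.81 × √12 = 2.8059
Critical value for a two-sided test at α = 0.1: z_{α/2} = 1.645.
Power = Φ(δ − 1.645) + Φ(−δ − 1.645) = Φ(1.161) + Φ(-4.451) = 0.8772 + 0.0000 = 0.8772.

Power ≈ 0.877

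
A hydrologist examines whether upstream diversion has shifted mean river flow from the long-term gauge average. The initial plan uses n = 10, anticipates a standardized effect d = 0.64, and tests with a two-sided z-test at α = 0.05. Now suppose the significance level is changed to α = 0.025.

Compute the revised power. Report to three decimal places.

Power ≈ 0.414

δ = d·√n = 0.64 × √10 = 2.0239 (unchanged). New critical value: z_{0.0125} = 2.241.
Revised power = Φ(δ − 2.241) + Φ(−δ − 2.241) = Φ(-0.218) + Φ(-4.265) = 0.4139 + 0.0000 = 0.4139.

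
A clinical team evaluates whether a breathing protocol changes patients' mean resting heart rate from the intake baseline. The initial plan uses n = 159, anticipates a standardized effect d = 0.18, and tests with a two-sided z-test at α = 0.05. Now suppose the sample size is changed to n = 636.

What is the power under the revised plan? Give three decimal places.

Power ≈ 0.995

With n = 636: δ = d·√n = 0.18 × √636 = 4.5394. Critical value z_{0.025} = 1.960.
Revised power = Φ(δ − 1.960) + Φ(−δ − 1.960) = Φ(2.579) + Φ(-6.499) = 0.9951 + 0.0000 = 0.9951.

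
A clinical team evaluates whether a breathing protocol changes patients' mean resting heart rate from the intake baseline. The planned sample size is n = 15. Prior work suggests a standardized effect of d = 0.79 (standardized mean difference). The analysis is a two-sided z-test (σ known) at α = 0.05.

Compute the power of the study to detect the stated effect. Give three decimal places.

Noncentrality parameter: δ = d·√n = 0.79 × √15 = 3.0597
Two-sided α = 0.05 → critical value z_{0.025} = 1.960.
Power = Φ(δ − 1.960) + Φ(−δ − 1.960) = Φ(1.100) + Φ(-5.020) = 0.8643 + 0.0000 = 0.8643.

Power ≈ 0.864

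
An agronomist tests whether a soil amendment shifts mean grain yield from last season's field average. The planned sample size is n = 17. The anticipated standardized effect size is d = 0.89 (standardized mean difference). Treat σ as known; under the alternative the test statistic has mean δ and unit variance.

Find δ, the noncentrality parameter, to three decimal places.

δ ≈ 3.670

δ = d·√n = 0.89 × √17 = 3.6696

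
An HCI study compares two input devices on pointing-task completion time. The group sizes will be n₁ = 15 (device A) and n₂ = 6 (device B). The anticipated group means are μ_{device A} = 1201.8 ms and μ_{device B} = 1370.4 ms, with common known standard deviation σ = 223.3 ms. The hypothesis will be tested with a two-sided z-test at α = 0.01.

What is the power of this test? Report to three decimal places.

Standardized effect: d = |μ_{device A} − μ_{device B}| / σ = |1201.8 − 1370.4| / 223.3 = 0.7550
Noncentrality parameter: δ = d / √(1/n₁ + 1/n₂) = 0.7550 / √(1/15 + 1/6) = 1.5631
Two-sided α = 0.01 → critical value z_{0.005} = 2.576.
Power = Φ(δ − 2.576) + Φ(−δ − 2.576) = Φ(-1.013) + Φ(-4.139) = 0.1556 + 0.0000 = 0.1556.

Power ≈ 0.156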